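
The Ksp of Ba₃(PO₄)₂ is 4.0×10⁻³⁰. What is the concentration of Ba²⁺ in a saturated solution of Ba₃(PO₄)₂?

1.6×10⁻⁶ M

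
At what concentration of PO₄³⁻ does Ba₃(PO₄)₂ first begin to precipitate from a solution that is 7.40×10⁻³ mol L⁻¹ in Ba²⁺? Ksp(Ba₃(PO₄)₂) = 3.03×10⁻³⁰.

Each salt precipitates once Q = Ksp for that salt.
Ba₃(PO₄)₂(s) ⇌ 3 Ba²⁺(aq) + 2 PO₄³⁻(aq)
Ksp = [Ba²⁺]^3[PO₄³⁻]^2 = [PO₄³⁻]^2(7.40×10⁻³)^3
[PO₄³⁻]^2 = 3.03×10⁻³⁰ / (7.40×10⁻³)^3 = 7.48×10⁻²⁴
[PO₄³⁻] = 2.73×10⁻¹² mol L⁻¹

2.73×10⁻¹² M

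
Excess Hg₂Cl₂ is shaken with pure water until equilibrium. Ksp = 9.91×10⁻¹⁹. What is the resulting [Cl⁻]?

1.26×10⁻⁶ M

Hg₂Cl₂(s) ⇌ Hg₂²⁺(aq) + 2 Cl⁻(aq)
Let s be the molar solubility. Then [Hg₂²⁺] = s and [Cl⁻] = 2s.
Ksp = [Hg₂²⁺][Cl⁻]^2 = s · (2s)^2 = 4s^3 = 9.91×10⁻¹⁹
s = 6.28×10⁻⁷ mol L⁻¹
[Cl⁻] = 2s = 1.26×10⁻⁶ mol L⁻¹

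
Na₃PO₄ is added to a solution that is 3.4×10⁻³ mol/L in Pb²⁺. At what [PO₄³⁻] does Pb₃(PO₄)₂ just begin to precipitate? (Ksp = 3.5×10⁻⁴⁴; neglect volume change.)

A salt starts to precipitate once the ion product Q reaches its Ksp.
Pb₃(PO₄)₂(s) ⇌ 3 Pb²⁺(aq) + 2 PO₄³⁻(aq)
Ksp = [Pb²⁺]^3[PO₄³⁻]^2 = [PO₄³⁻]^2(3.4×10⁻³)^3
[PO₄³⁻]^2 = 3.5×10⁻⁴⁴ / (3.4×10⁻³)^3 = 8.9×10⁻³⁷
[PO₄³⁻] = 9.4×10⁻¹⁹ mol/L

9.4×10⁻¹⁹ M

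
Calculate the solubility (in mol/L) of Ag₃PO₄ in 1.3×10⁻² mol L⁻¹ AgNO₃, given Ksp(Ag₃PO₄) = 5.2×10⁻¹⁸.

2.4×10⁻¹² M

Ag₃PO₄(s) ⇌ 3 Ag⁺(aq) + PO₄³⁻(aq)
Ag⁺ is already present at 1.3×10⁻² mol L⁻¹. If s mol/L of Ag₃PO₄ dissolves, [PO₄³⁻] = s while [Ag⁺] ≈ 1.3×10⁻² mol L⁻¹.
Ksp = [Ag⁺]^3[PO₄³⁻] = (1.3×10⁻²)^3s
s = 5.2×10⁻¹⁸ / (1.3×10⁻²)^3 = 2.4×10⁻¹²
s = 2.4×10⁻¹² mol L⁻¹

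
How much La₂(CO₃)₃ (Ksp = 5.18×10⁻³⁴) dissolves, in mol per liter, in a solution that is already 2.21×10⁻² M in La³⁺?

3.40×10⁻¹¹ M

La₂(CO₃)₃(s) ⇌ 2 La³⁺(aq) + 3 CO₃²⁻(aq)
The solution already contains La³⁺ at 2.21×10⁻² M. Let s be the molar solubility of La₂(CO₃)₃.
[La³⁺] ≈ 2.21×10⁻² M (common ion dominates); [CO₃²⁻] = 3s.
Ksp = [La³⁺]^2[CO₃²⁻]^3 = (2.21×10⁻²)^2(3s)^3
(3s)^3 = 5.18×10⁻³⁴ / (2.21×10⁻²)^2 = 1.06×10⁻³⁰
s = 3.40×10⁻¹¹ M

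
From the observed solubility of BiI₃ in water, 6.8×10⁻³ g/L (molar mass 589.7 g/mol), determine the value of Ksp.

Ksp = 4.8×10⁻¹⁹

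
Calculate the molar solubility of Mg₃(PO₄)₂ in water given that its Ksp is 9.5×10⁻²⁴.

Mg₃(PO₄)₂(s) ⇌ 3 Mg²⁺(aq) + 2 PO₄³⁻(aq)
With molar solubility s: [Mg²⁺] = 3s, [PO₄³⁻] = 2s.
Ksp = [Mg²⁺]^3[PO₄³⁻]^2 = (3s)^3 · (2s)^2 = 108s^5
108s^5 = 9.5×10⁻²⁴  ⇒  s^5 = 8.8×10⁻²⁶
Taking the 5th root, s = 9.7×10⁻⁶ mol/L.

9.7×10⁻⁶ M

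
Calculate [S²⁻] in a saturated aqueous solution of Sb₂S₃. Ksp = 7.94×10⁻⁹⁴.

2.82×10⁻¹⁹ M

Sb₂S₃(s) ⇌ 2 Sb³⁺(aq) + 3 S²⁻(aq)
For each mole of Sb₂S₃ that dissolves per liter, [Sb³⁺] = 2s and [S²⁻] = 3s; let s denote this solubility.
Ksp = [Sb³⁺]^2[S²⁻]^3 = (2s)^2 · (3s)^3 = 108s^5 = 7.94×10⁻⁹⁴
s = 9.40×10⁻²⁰ M
[S²⁻] = 3s = 2.82×10⁻¹⁹ M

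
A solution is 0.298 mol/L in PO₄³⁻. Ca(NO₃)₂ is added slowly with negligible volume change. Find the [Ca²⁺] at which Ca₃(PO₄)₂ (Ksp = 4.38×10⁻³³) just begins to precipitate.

Precipitation begins when Q = Ksp.
Ca₃(PO₄)₂(s) ⇌ 3 Ca²⁺(aq) + 2 PO₄³⁻(aq)
Ksp = [Ca²⁺]^3[PO₄³⁻]^2 = [Ca²⁺]^3(0.298)^2
[Ca²⁺]^3 = 4.38×10⁻³³ / (0.298)^2 = 4.93×10⁻³²
[Ca²⁺] = 3.67×10⁻¹¹ mol/L

3.67×10⁻¹¹ M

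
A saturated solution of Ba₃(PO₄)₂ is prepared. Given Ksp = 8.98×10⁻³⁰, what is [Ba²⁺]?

Ba₃(PO₄)₂(s) ⇌ 3 Ba²⁺(aq) + 2 PO₄³⁻(aq)
Call the molar solubility s, so that [Ba²⁺] = 3s and [PO₄³⁻] = 2s.
Ksp = [Ba²⁺]^3[PO₄³⁻]^2 = (3s)^3 · (2s)^2 = 108s^5 = 8.98×10⁻³⁰
s = 6.08×10⁻⁷ M
[Ba²⁺] = 3s = 1.82×10⁻⁶ M

1.82×10⁻⁶ M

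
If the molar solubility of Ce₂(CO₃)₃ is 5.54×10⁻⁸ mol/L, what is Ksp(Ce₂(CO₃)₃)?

Ksp = 5.64×10⁻³⁵

Ce₂(CO₃)₃(s) ⇌ 2 Ce³⁺(aq) + 3 CO₃²⁻(aq)
Call the molar solubility s, so that [Ce³⁺] = 2s and [CO₃²⁻] = 3s.
Ksp = [Ce³⁺]^2[CO₃²⁻]^3 = (2s)^2 · (3s)^3 = 108s^5
Ksp = 108 × (5.54×10⁻⁸)^5 = 5.64×10⁻³⁵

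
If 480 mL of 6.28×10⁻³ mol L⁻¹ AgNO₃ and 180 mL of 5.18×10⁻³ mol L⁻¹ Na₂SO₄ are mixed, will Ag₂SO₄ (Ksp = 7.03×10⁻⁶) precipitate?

After mixing, V = 480 mL + 180 mL = 660 mL.
[Ag⁺] = (6.28×10⁻³)(480)/660 = 4.57×10⁻³ mol L⁻¹
[SO₄²⁻] = (5.18×10⁻³)(180)/660 = 1.41×10⁻³ mol L⁻¹
Q = [Ag⁺]^2[SO₄²⁻] = 2.95×10⁻⁸
Since Q (2.95×10⁻⁸) is less than Ksp (7.03×10⁻⁶), no Ag₂SO₄ precipitates.

No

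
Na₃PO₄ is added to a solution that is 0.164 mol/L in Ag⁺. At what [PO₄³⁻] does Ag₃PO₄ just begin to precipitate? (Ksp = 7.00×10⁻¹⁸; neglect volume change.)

The threshold for precipitation is Q = Ksp.
Ag₃PO₄(s) ⇌ 3 Ag⁺(aq) + PO₄³⁻(aq)
Ksp = [Ag⁺]^3[PO₄³⁻] = [PO₄³⁻](0.164)^3
[PO₄³⁻] = 7.00×10⁻¹⁸ / (0.164)^3 = 1.59×10⁻¹⁵
[PO₄³⁻] = 1.59×10⁻¹⁵ mol/L

1.59×10⁻¹⁵ M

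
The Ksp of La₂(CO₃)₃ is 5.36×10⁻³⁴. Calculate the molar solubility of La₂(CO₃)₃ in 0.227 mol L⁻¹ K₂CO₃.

1.07×10⁻¹⁶ M

La₂(CO₃)₃(s) ⇌ 2 La³⁺(aq) + 3 CO₃²⁻(aq)
Let s be the solubility of La₂(CO₃)₃ here. The common ion gives [CO₃²⁻] ≈ 0.227 mol L⁻¹, and [La³⁺] = 2s.
Ksp = [La³⁺]^2[CO₃²⁻]^3 = (2s)^2(0.227)^3
(2s)^2 = 5.36×10⁻³⁴ / (0.227)^3 = 4.58×10⁻³²
s = 1.07×10⁻¹⁶ mol L⁻¹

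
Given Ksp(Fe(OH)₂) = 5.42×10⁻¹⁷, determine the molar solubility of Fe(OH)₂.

2.38×10⁻⁶ M

Fe(OH)₂(s) ⇌ Fe²⁺(aq) + 2 OH⁻(aq)
With molar solubility s: [Fe²⁺] = s, [OH⁻] = 2s.
Ksp = [Fe²⁺][OH⁻]^2 = s · (2s)^2 = 4s^3
4s^3 = 5.42×10⁻¹⁷  ⇒  s^3 = 1.36×10⁻¹⁷
s = 2.38×10⁻⁶ mol/L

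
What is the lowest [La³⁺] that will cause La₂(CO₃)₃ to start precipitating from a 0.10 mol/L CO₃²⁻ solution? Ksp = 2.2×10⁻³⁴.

4.7×10⁻¹⁶ M

A salt starts to precipitate once the ion product Q reaches its Ksp.
La₂(CO₃)₃(s) ⇌ 2 La³⁺(aq) + 3 CO₃²⁻(aq)
Ksp = [La³⁺]^2[CO₃²⁻]^3 = [La³⁺]^2(0.10)^3
[La³⁺]^2 = 2.2×10⁻³⁴ / (0.10)^3 = 2.2×10⁻³¹
[La³⁺] = 4.7×10⁻¹⁶ mol/L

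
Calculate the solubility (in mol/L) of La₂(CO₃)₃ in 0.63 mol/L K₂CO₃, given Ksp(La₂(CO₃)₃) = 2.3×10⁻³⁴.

La₂(CO₃)₃(s) ⇌ 2 La³⁺(aq) + 3 CO₃²⁻(aq)
Let s be the solubility of La₂(CO₃)₃ here. The common ion gives [CO₃²⁻] ≈ 0.63 mol/L, and [La³⁺] = 2s.
Ksp = [La³⁺]^2[CO₃²⁻]^3 = (2s)^2(0.63)^3
(2s)^2 = 2.3×10⁻³⁴ / (0.63)^3 = 9.2×10⁻³⁴
s = 1.5×10⁻¹⁷ mol/L

1.5×10⁻¹⁷ M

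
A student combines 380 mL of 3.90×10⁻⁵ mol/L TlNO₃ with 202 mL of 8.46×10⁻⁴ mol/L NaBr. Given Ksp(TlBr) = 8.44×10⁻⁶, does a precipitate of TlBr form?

After mixing, V = 380 mL + 202 mL = 582 mL.
[Tl⁺] = (3.90×10⁻⁵)(380)/582 = 2.55×10⁻⁵ mol/L
[Br⁻] = (8.46×10⁻⁴)(202)/582 = 2.94×10⁻⁴ mol/L
Q = [Tl⁺][Br⁻] = 7.48×10⁻⁹
Q = 7.48×10⁻⁹ < Ksp = 8.44×10⁻⁶, so the solution is unsaturated and no precipitate forms.

No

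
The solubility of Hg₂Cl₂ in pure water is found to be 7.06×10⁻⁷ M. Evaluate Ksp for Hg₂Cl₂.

Ksp = 1.41×10⁻¹⁸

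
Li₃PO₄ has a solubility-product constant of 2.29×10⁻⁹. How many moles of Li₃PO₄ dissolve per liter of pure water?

Li₃PO₄(s) ⇌ 3 Li⁺(aq) + PO₄³⁻(aq)
With molar solubility s: [Li⁺] = 3s, [PO₄³⁻] = s.
Ksp = [Li⁺]^3[PO₄³⁻] = (3s)^3 · s = 27s^4
27s^4 = 2.29×10⁻⁹  ⇒  s^4 = 8.48×10⁻¹¹
Taking the 4th root, s = 3.03×10⁻³ M.

3.03×10⁻³ M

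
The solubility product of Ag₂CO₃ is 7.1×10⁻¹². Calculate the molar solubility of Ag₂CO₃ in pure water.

1.2×10⁻⁴ M

Ag₂CO₃(s) ⇌ 2 Ag⁺(aq) + CO₃²⁻(aq)
For each mole of Ag₂CO₃ that dissolves per liter, [Ag⁺] = 2s and [CO₃²⁻] = s; let s denote this solubility.
Ksp = [Ag⁺]^2[CO₃²⁻] = (2s)^2 · s = 4s^3
4s^3 = 7.1×10⁻¹²  ⇒  s^3 = 1.8×10⁻¹²
Taking the 3rd root, s = 1.2×10⁻⁴ mol/L.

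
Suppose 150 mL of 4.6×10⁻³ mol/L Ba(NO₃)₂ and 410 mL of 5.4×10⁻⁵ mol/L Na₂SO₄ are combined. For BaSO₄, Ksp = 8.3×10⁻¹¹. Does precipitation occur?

After mixing, V = 150 mL + 410 mL = 560 mL.
[Ba²⁺] = (4.6×10⁻³)(150)/560 = 1.2×10⁻³ mol/L
[SO₄²⁻] = (5.4×10⁻⁵)(410)/560 = 4.0×10⁻⁵ mol/L
Q = [Ba²⁺][SO₄²⁻] = 4.9×10⁻⁸
Q = 4.9×10⁻⁸ > Ksp = 8.3×10⁻¹¹, so the solution is supersaturated and BaSO₄ precipitates.

Yes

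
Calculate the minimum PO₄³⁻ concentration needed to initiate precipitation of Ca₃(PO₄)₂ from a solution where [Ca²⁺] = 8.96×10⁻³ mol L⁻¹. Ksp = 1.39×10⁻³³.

A salt starts to precipitate once the ion product Q reaches its Ksp.
Ca₃(PO₄)₂(s) ⇌ 3 Ca²⁺(aq) + 2 PO₄³⁻(aq)
Ksp = [Ca²⁺]^3[PO₄³⁻]^2 = [PO₄³⁻]^2(8.96×10⁻³)^3
[PO₄³⁻]^2 = 1.39×10⁻³³ / (8.96×10⁻³)^3 = 1.93×10⁻²⁷
[PO₄³⁻] = 4.40×10⁻¹⁴ mol L⁻¹

4.40×10⁻¹⁴ M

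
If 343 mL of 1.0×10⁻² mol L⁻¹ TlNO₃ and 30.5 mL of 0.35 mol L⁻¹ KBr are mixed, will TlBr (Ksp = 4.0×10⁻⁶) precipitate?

After mixing, V = 343 mL + 30.5 mL = 373.5 mL.
[Tl⁺] = (1.0×10⁻²)(343)/373.5 = 9.2×10⁻³ mol L⁻¹
[Br⁻] = (0.35)(30.5)/373.5 = 2.9×10⁻² mol L⁻¹
Q = [Tl⁺][Br⁻] = 2.6×10⁻⁴
Because Q > Ksp (2.6×10⁻⁴ vs 4.0×10⁻⁶), a precipitate of TlBr forms.

Yes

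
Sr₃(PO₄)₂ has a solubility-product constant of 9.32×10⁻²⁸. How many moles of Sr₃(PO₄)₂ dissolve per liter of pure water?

Sr₃(PO₄)₂(s) ⇌ 3 Sr²⁺(aq) + 2 PO₄³⁻(aq)
With molar solubility s: [Sr²⁺] = 3s, [PO₄³⁻] = 2s.
Ksp = [Sr²⁺]^3[PO₄³⁻]^2 = (3s)^3 · (2s)^2 = 108s^5
108s^5 = 9.32×10⁻²⁸  ⇒  s^5 = 8.63×10⁻³⁰
s = 1.54×10⁻⁶ mol L⁻¹

1.54×10⁻⁶ M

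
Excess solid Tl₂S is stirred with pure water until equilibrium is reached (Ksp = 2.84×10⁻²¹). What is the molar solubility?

Tl₂S(s) ⇌ 2 Tl⁺(aq) + S²⁻(aq)
Call the molar solubility s, so that [Tl⁺] = 2s and [S²⁻] = s.
Ksp = [Tl⁺]^2[S²⁻] = (2s)^2 · s = 4s^3
4s^3 = 2.84×10⁻²¹  ⇒  s^3 = 7.10×10⁻²²
s = (7.10×10⁻²²)^(1/3) = 8.92×10⁻⁸ mol L⁻¹

8.92×10⁻⁸ M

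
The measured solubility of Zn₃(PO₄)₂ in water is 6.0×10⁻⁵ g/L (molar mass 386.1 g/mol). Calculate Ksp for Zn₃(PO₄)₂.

Ksp = 9.8×10⁻³³

Convert to molarity: s = 6.0×10⁻⁵ / 386.1 = 1.554×10⁻⁷ mol/L
Zn₃(PO₄)₂(s) ⇌ 3 Zn²⁺(aq) + 2 PO₄³⁻(aq)
With molar solubility s: [Zn²⁺] = 3s, [PO₄³⁻] = 2s.
Ksp = [Zn²⁺]^3[PO₄³⁻]^2 = (3s)^3 · (2s)^2 = 108s^5
Ksp = 108 × (1.554×10⁻⁷)^5 = 9.8×10⁻³³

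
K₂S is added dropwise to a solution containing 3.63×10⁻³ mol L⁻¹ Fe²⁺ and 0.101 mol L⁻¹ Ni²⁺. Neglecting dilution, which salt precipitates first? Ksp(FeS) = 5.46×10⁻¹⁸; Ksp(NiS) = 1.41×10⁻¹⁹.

The threshold for precipitation is Q = Ksp.
For FeS: [S²⁻] = (Ksp/[Fe²⁺]) = 1.50×10⁻¹⁵ mol L⁻¹
For NiS: [S²⁻] = (Ksp/[Ni²⁺]) = 1.40×10⁻¹⁸ mol L⁻¹
NiS requires the lower [S²⁻], so it precipitates first.

NiS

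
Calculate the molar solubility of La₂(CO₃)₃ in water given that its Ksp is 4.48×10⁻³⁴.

8.39×10⁻⁸ M

La₂(CO₃)₃(s) ⇌ 2 La³⁺(aq) + 3 CO₃²⁻(aq)
If s mol/L of La₂(CO₃)₃ dissolves, [La³⁺] = 2s and [CO₃²⁻] = 3s.
Ksp = [La³⁺]^2[CO₃²⁻]^3 = (2s)^2 · (3s)^3 = 108s^5
108s^5 = 4.48×10⁻³⁴  ⇒  s^5 = 4.15×10⁻³⁶
s = (4.15×10⁻³⁶)^(1/5) = 8.39×10⁻⁸ mol/L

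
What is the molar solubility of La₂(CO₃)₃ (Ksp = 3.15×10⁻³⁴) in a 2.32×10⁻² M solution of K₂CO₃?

La₂(CO₃)₃(s) ⇌ 2 La³⁺(aq) + 3 CO₃²⁻(aq)
Let s be the solubility of La₂(CO₃)₃ here. The common ion gives [CO₃²⁻] ≈ 2.32×10⁻² M, and [La³⁺] = 2s.
Ksp = [La³⁺]^2[CO₃²⁻]^3 = (2s)^2(2.32×10⁻²)^3
(2s)^2 = 3.15×10⁻³⁴ / (2.32×10⁻²)^3 = 2.52×10⁻²⁹
s = 2.51×10⁻¹⁵ M

2.51×10⁻¹⁵ M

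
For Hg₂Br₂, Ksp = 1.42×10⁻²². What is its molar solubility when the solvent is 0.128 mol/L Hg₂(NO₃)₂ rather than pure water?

1.67×10⁻¹¹ M

Hg₂Br₂(s) ⇌ Hg₂²⁺(aq) + 2 Br⁻(aq)
The solution already contains Hg₂²⁺ at 0.128 mol/L. Let s be the molar solubility of Hg₂Br₂.
[Hg₂²⁺] ≈ 0.128 mol/L (common ion dominates); [Br⁻] = 2s.
Ksp = [Hg₂²⁺][Br⁻]^2 = (0.128)(2s)^2
(2s)^2 = 1.42×10⁻²² / (0.128) = 1.11×10⁻²¹
s = 1.67×10⁻¹¹ mol/L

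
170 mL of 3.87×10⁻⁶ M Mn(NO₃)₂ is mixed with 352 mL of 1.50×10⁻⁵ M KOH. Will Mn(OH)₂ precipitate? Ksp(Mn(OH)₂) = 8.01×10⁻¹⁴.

No

Total volume after mixing = 170 + 352 = 522 mL.
[Mn²⁺] = (3.87×10⁻⁶)(170)/522 = 1.26×10⁻⁶ M
[OH⁻] = (1.50×10⁻⁵)(352)/522 = 1.01×10⁻⁵ M
Q = [Mn²⁺][OH⁻]^2 = 1.29×10⁻¹⁶
Since Q (1.29×10⁻¹⁶) is less than Ksp (8.01×10⁻¹⁴), no Mn(OH)₂ precipitates.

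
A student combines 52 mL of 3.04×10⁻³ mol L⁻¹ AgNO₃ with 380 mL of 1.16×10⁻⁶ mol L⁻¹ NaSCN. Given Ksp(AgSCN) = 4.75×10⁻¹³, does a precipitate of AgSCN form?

Yes

The combined volume is 432 mL.
[Ag⁺] = (3.04×10⁻³)(52)/432 = 3.66×10⁻⁴ mol L⁻¹
[SCN⁻] = (1.16×10⁻⁶)(380)/432 = 1.02×10⁻⁶ mol L⁻¹
Q = [Ag⁺][SCN⁻] = 3.73×10⁻¹⁰
Since Q (3.73×10⁻¹⁰) exceeds Ksp (4.75×10⁻¹³), AgSCN will precipitate.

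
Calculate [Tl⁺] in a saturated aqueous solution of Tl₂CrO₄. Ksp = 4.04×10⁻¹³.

9.31×10⁻⁵ M

Tl₂CrO₄(s) ⇌ 2 Tl⁺(aq) + CrO₄²⁻(aq)
Call the molar solubility s, so that [Tl⁺] = 2s and [CrO₄²⁻] = s.
Ksp = [Tl⁺]^2[CrO₄²⁻] = (2s)^2 · s = 4s^3 = 4.04×10⁻¹³
s = 4.66×10⁻⁵ M
[Tl⁺] = 2s = 9.31×10⁻⁵ M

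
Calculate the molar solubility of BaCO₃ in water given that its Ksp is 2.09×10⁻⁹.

BaCO₃(s) ⇌ Ba²⁺(aq) + CO₃²⁻(aq)
For each mole of BaCO₃ that dissolves per liter, [Ba²⁺] = s and [CO₃²⁻] = s; let s denote this solubility.
Ksp = [Ba²⁺][CO₃²⁻] = s · s = s^2
s^2 = 2.09×10⁻⁹
s = 4.57×10⁻⁵ M

4.57×10⁻⁵ M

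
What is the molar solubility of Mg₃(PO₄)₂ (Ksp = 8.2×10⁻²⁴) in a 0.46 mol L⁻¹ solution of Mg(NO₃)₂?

4.6×10⁻¹² M

Mg₃(PO₄)₂(s) ⇌ 3 Mg²⁺(aq) + 2 PO₄³⁻(aq)
With Mg²⁺ already at 0.46 mol L⁻¹ and s small, take [Mg²⁺] ≈ 0.46 mol L⁻¹ and [PO₄³⁻] = 2s.
Ksp = [Mg²⁺]^3[PO₄³⁻]^2 = (0.46)^3(2s)^2
(2s)^2 = 8.2×10⁻²⁴ / (0.46)^3 = 8.4×10⁻²³
s = 4.6×10⁻¹² mol L⁻¹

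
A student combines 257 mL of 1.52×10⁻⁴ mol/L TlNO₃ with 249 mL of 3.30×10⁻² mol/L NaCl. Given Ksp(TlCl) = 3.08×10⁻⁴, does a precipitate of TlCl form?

After mixing, V = 257 mL + 249 mL = 506 mL.
[Tl⁺] = (1.52×10⁻⁴)(257)/506 = 7.72×10⁻⁵ mol/L
[Cl⁻] = (3.30×10⁻²)(249)/506 = 1.62×10⁻² mol/L
Q = [Tl⁺][Cl⁻] = 1.25×10⁻⁶
Since Q (1.25×10⁻⁶) is less than Ksp (3.08×10⁻⁴), no TlCl precipitates.

No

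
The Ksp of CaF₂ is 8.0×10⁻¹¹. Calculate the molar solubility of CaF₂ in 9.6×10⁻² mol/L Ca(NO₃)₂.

CaF₂(s) ⇌ Ca²⁺(aq) + 2 F⁻(aq)
Let s be the solubility of CaF₂ here. The common ion gives [Ca²⁺] ≈ 9.6×10⁻² mol/L, and [F⁻] = 2s.
Ksp = [Ca²⁺][F⁻]^2 = (9.6×10⁻²)(2s)^2
(2s)^2 = 8.0×10⁻¹¹ / (9.6×10⁻²) = 8.3×10⁻¹⁰
s = 1.4×10⁻⁵ mol/L

1.4×10⁻⁵ M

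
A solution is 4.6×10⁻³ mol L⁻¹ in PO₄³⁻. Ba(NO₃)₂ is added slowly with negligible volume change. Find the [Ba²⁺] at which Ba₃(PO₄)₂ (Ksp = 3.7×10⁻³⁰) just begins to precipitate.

5.6×10⁻⁹ M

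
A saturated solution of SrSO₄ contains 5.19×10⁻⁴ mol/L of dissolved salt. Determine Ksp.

Ksp = 2.69×10⁻⁷

SrSO₄(s) ⇌ Sr²⁺(aq) + SO₄²⁻(aq)
Call the molar solubility s, so that [Sr²⁺] = s and [SO₄²⁻] = s.
Ksp = [Sr²⁺][SO₄²⁻] = s · s = s^2
Ksp = (5.19×10⁻⁴)^2 = 2.69×10⁻⁷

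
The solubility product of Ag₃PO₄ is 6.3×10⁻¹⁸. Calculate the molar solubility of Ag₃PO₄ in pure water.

Ag₃PO₄(s) ⇌ 3 Ag⁺(aq) + PO₄³⁻(aq)
Call the molar solubility s, so that [Ag⁺] = 3s and [PO₄³⁻] = s.
Ksp = [Ag⁺]^3[PO₄³⁻] = (3s)^3 · s = 27s^4
27s^4 = 6.3×10⁻¹⁸  ⇒  s^4 = 2.3×10⁻¹⁹
Taking the 4th root, s = 2.2×10⁻⁵ M.

2.2×10⁻⁵ M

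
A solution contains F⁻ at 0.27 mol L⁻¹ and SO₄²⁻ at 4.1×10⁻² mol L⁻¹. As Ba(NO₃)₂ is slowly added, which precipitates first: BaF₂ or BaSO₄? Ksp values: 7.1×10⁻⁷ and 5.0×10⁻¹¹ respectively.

Precipitation begins when Q = Ksp.
For BaF₂: [Ba²⁺] = (Ksp/[F⁻]^2) = 9.7×10⁻⁶ mol L⁻¹
For BaSO₄: [Ba²⁺] = (Ksp/[SO₄²⁻]) = 1.2×10⁻⁹ mol L⁻¹
BaSO₄ requires the lower [Ba²⁺], so it precipitates first.

BaSO₄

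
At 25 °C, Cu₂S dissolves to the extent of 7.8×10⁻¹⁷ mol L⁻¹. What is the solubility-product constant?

Ksp = 1.9×10⁻⁴⁸

Cu₂S(s) ⇌ 2 Cu⁺(aq) + S²⁻(aq)
Let s be the molar solubility. Then [Cu⁺] = 2s and [S²⁻] = s.
Ksp = [Cu⁺]^2[S²⁻] = (2s)^2 · s = 4s^3
Ksp = 4 × (7.8×10⁻¹⁷)^3 = 1.9×10⁻⁴⁸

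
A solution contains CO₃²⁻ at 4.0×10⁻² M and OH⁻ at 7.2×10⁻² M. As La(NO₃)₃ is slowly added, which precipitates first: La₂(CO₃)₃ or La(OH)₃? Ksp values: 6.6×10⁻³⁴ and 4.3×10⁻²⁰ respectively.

La(OH)₃

Each salt precipitates once Q = Ksp for that salt.
For La₂(CO₃)₃: [La³⁺] = (Ksp/[CO₃²⁻]^3)^(1/2) = 3.2×10⁻¹⁵ M
For La(OH)₃: [La³⁺] = (Ksp/[OH⁻]^3) = 1.2×10⁻¹⁶ M
La(OH)₃ requires the lower [La³⁺], so it precipitates first.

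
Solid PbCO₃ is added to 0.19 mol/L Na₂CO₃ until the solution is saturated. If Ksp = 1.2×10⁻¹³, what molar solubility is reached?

PbCO₃(s) ⇌ Pb²⁺(aq) + CO₃²⁻(aq)
CO₃²⁻ is already present at 0.19 mol/L. If s mol/L of PbCO₃ dissolves, [Pb²⁺] = s while [CO₃²⁻] ≈ 0.19 mol/L.
Ksp = [Pb²⁺][CO₃²⁻] = s(0.19)
s = 1.2×10⁻¹³ / (0.19) = 6.3×10⁻¹³
s = 6.3×10⁻¹³ mol/L

6.3×10⁻¹³ M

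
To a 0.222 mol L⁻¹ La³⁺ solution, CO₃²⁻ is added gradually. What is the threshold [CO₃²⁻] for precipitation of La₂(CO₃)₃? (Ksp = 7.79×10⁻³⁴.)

Precipitation of each salt begins when its ion product equals Ksp.
La₂(CO₃)₃(s) ⇌ 2 La³⁺(aq) + 3 CO₃²⁻(aq)
Ksp = [La³⁺]^2[CO₃²⁻]^3 = [CO₃²⁻]^3(0.222)^2
[CO₃²⁻]^3 = 7.79×10⁻³⁴ / (0.222)^2 = 1.58×10⁻³²
[CO₃²⁻] = 2.51×10⁻¹¹ mol L⁻¹

2.51×10⁻¹¹ M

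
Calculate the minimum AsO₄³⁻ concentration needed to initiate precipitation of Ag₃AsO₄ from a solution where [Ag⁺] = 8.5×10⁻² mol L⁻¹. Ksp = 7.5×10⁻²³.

1.2×10⁻¹⁹ M

The threshold for precipitation is Q = Ksp.
Ag₃AsO₄(s) ⇌ 3 Ag⁺(aq) + AsO₄³⁻(aq)
Ksp = [Ag⁺]^3[AsO₄³⁻] = [AsO₄³⁻](8.5×10⁻²)^3
[AsO₄³⁻] = 7.5×10⁻²³ / (8.5×10⁻²)^3 = 1.2×10⁻¹⁹
[AsO₄³⁻] = 1.2×10⁻¹⁹ mol L⁻¹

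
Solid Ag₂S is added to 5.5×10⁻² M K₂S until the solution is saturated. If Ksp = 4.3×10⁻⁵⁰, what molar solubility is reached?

4.4×10⁻²⁵ M

Ag₂S(s) ⇌ 2 Ag⁺(aq) + S²⁻(aq)
S²⁻ is already present at 5.5×10⁻² M. If s mol/L of Ag₂S dissolves, [Ag⁺] = 2s while [S²⁻] ≈ 5.5×10⁻² M.
Ksp = [Ag⁺]^2[S²⁻] = (2s)^2(5.5×10⁻²)
(2s)^2 = 4.3×10⁻⁵⁰ / (5.5×10⁻²) = 7.8×10⁻⁴⁹
s = 4.4×10⁻²⁵ M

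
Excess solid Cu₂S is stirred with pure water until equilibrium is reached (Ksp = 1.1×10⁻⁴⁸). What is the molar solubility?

Cu₂S(s) ⇌ 2 Cu⁺(aq) + S²⁻(aq)
Call the molar solubility s, so that [Cu⁺] = 2s and [S²⁻] = s.
Ksp = [Cu⁺]^2[S²⁻] = (2s)^2 · s = 4s^3
4s^3 = 1.1×10⁻⁴⁸  ⇒  s^3 = 2.8×10⁻⁴⁹
s = 6.5×10⁻¹⁷ mol/L

6.5×10⁻¹⁷ M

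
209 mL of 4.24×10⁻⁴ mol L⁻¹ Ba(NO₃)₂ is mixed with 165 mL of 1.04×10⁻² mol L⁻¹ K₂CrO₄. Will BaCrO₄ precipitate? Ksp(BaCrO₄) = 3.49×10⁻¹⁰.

Yes

Total volume after mixing = 209 + 165 = 374 mL.
[Ba²⁺] = (4.24×10⁻⁴)(209)/374 = 2.37×10⁻⁴ mol L⁻¹
[CrO₄²⁻] = (1.04×10⁻²)(165)/374 = 4.59×10⁻³ mol L⁻¹
Q = [Ba²⁺][CrO₄²⁻] = 1.09×10⁻⁶
Since Q (1.09×10⁻⁶) exceeds Ksp (3.49×10⁻¹⁰), BaCrO₄ will precipitate.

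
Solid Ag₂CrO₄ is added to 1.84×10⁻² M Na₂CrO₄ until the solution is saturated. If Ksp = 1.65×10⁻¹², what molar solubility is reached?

4.73×10⁻⁶ M

Ag₂CrO₄(s) ⇌ 2 Ag⁺(aq) + CrO₄²⁻(aq)
CrO₄²⁻ is already present at 1.84×10⁻² M. If s mol/L of Ag₂CrO₄ dissolves, [Ag⁺] = 2s while [CrO₄²⁻] ≈ 1.84×10⁻² M.
Ksp = [Ag⁺]^2[CrO₄²⁻] = (2s)^2(1.84×10⁻²)
(2s)^2 = 1.65×10⁻¹² / (1.84×10⁻²) = 8.97×10⁻¹¹
s = 4.73×10⁻⁶ M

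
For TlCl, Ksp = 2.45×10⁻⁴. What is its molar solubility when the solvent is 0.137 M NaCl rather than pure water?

TlCl(s) ⇌ Tl⁺(aq) + Cl⁻(aq)
Cl⁻ is already present at 0.137 M. If s mol/L of TlCl dissolves, [Tl⁺] = s while [Cl⁻] ≈ 0.137 M.
Ksp = [Tl⁺][Cl⁻] = s(0.137)
s = 2.45×10⁻⁴ / (0.137) = 1.79×10⁻³
s = 1.79×10⁻³ M

1.79×10⁻³ M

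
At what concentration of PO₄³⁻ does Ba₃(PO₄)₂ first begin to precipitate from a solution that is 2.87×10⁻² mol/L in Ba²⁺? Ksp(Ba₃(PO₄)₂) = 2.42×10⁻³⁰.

Precipitation begins when Q = Ksp.
Ba₃(PO₄)₂(s) ⇌ 3 Ba²⁺(aq) + 2 PO₄³⁻(aq)
Ksp = [Ba²⁺]^3[PO₄³⁻]^2 = [PO₄³⁻]^2(2.87×10⁻²)^3
[PO₄³⁻]^2 = 2.42×10⁻³⁰ / (2.87×10⁻²)^3 = 1.02×10⁻²⁵
[PO₄³⁻] = 3.20×10⁻¹³ mol/L

3.20×10⁻¹³ M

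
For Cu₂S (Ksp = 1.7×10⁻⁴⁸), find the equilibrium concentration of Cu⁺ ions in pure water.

1.5×10⁻¹⁶ M

Cu₂S(s) ⇌ 2 Cu⁺(aq) + S²⁻(aq)
For each mole of Cu₂S that dissolves per liter, [Cu⁺] = 2s and [S²⁻] = s; let s denote this solubility.
Ksp = [Cu⁺]^2[S²⁻] = (2s)^2 · s = 4s^3 = 1.7×10⁻⁴⁸
s = 7.5×10⁻¹⁷ mol L⁻¹
[Cu⁺] = 2s = 1.5×10⁻¹⁶ mol L⁻¹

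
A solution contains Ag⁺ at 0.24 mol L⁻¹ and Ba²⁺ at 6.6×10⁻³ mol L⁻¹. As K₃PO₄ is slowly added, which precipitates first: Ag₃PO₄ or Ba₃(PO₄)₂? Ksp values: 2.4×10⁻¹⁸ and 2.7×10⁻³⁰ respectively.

Ag₃PO₄

A salt starts to precipitate once the ion product Q reaches its Ksp.
For Ag₃PO₄: [PO₄³⁻] = (Ksp/[Ag⁺]^3) = 1.7×10⁻¹⁶ mol L⁻¹
For Ba₃(PO₄)₂: [PO₄³⁻] = (Ksp/[Ba²⁺]^3)^(1/2) = 3.1×10⁻¹² mol L⁻¹
Since Ag₃PO₄ needs less PO₄³⁻ to reach saturation, it precipitates first.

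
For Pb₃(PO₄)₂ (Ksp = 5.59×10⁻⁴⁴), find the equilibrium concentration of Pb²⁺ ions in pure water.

Pb₃(PO₄)₂(s) ⇌ 3 Pb²⁺(aq) + 2 PO₄³⁻(aq)
Call the molar solubility s, so that [Pb²⁺] = 3s and [PO₄³⁻] = 2s.
Ksp = [Pb²⁺]^3[PO₄³⁻]^2 = (3s)^3 · (2s)^2 = 108s^5 = 5.59×10⁻⁴⁴
s = 8.77×10⁻¹⁰ M
[Pb²⁺] = 3s = 2.63×10⁻⁹ M

2.63×10⁻⁹ M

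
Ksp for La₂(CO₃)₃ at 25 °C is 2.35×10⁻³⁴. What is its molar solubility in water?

La₂(CO₃)₃(s) ⇌ 2 La³⁺(aq) + 3 CO₃²⁻(aq)
For each mole of La₂(CO₃)₃ that dissolves per liter, [La³⁺] = 2s and [CO₃²⁻] = 3s; let s denote this solubility.
Ksp = [La³⁺]^2[CO₃²⁻]^3 = (2s)^2 · (3s)^3 = 108s^5
108s^5 = 2.35×10⁻³⁴  ⇒  s^5 = 2.18×10⁻³⁶
s = 7.37×10⁻⁸ M

7.37×10⁻⁸ M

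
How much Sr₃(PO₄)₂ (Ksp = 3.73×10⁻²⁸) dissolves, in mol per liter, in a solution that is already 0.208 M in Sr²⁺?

1.02×10⁻¹³ M

Sr₃(PO₄)₂(s) ⇌ 3 Sr²⁺(aq) + 2 PO₄³⁻(aq)
Let s be the solubility of Sr₃(PO₄)₂ here. The common ion gives [Sr²⁺] ≈ 0.208 M, and [PO₄³⁻] = 2s.
Ksp = [Sr²⁺]^3[PO₄³⁻]^2 = (0.208)^3(2s)^2
(2s)^2 = 3.73×10⁻²⁸ / (0.208)^3 = 4.14×10⁻²⁶
s = 1.02×10⁻¹³ M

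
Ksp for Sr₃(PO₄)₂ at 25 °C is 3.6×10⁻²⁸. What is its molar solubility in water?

Sr₃(PO₄)₂(s) ⇌ 3 Sr²⁺(aq) + 2 PO₄³⁻(aq)
Let s be the molar solubility. Then [Sr²⁺] = 3s and [PO₄³⁻] = 2s.
Ksp = [Sr²⁺]^3[PO₄³⁻]^2 = (3s)^3 · (2s)^2 = 108s^5
108s^5 = 3.6×10⁻²⁸  ⇒  s^5 = 3.3×10⁻³⁰
s = 1.3×10⁻⁶ mol/L

1.3×10⁻⁶ M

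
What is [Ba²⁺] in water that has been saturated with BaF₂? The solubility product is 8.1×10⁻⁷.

5.9×10⁻³ M

BaF₂(s) ⇌ Ba²⁺(aq) + 2 F⁻(aq)
Let s be the molar solubility. Then [Ba²⁺] = s and [F⁻] = 2s.
Ksp = [Ba²⁺][F⁻]^2 = s · (2s)^2 = 4s^3 = 8.1×10⁻⁷
s = 5.9×10⁻³ mol/L
[Ba²⁺] = s = 5.9×10⁻³ mol/L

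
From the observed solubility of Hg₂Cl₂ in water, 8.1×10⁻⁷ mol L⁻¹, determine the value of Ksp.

Ksp = 2.1×10⁻¹⁸

Hg₂Cl₂(s) ⇌ Hg₂²⁺(aq) + 2 Cl⁻(aq)
Call the molar solubility s, so that [Hg₂²⁺] = s and [Cl⁻] = 2s.
Ksp = [Hg₂²⁺][Cl⁻]^2 = s · (2s)^2 = 4s^3
Ksp = 4 × (8.1×10⁻⁷)^3 = 2.1×10⁻¹⁸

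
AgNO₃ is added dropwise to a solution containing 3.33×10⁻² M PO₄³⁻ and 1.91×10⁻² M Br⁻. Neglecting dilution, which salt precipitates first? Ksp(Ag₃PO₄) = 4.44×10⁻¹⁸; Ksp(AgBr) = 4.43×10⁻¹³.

Each salt precipitates once Q = Ksp for that salt.
For Ag₃PO₄: [Ag⁺] = (Ksp/[PO₄³⁻])^(1/3) = 5.11×10⁻⁶ M
For AgBr: [Ag⁺] = (Ksp/[Br⁻]) = 2.32×10⁻¹¹ M
AgBr requires the lower [Ag⁺], so it precipitates first.

AgBr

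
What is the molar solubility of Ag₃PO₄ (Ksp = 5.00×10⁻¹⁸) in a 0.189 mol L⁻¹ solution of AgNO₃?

Ag₃PO₄(s) ⇌ 3 Ag⁺(aq) + PO₄³⁻(aq)
Ag⁺ is already present at 0.189 mol L⁻¹. If s mol/L of Ag₃PO₄ dissolves, [PO₄³⁻] = s while [Ag⁺] ≈ 0.189 mol L⁻¹.
Ksp = [Ag⁺]^3[PO₄³⁻] = (0.189)^3s
s = 5.00×10⁻¹⁸ / (0.189)^3 = 7.41×10⁻¹⁶
s = 7.41×10⁻¹⁶ mol L⁻¹

7.41×10⁻¹⁶ M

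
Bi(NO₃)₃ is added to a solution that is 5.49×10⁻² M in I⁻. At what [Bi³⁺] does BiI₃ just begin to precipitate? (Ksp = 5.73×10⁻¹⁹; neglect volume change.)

3.46×10⁻¹⁵ M

Each salt precipitates once Q = Ksp for that salt.
BiI₃(s) ⇌ Bi³⁺(aq) + 3 I⁻(aq)
Ksp = [Bi³⁺][I⁻]^3 = [Bi³⁺](5.49×10⁻²)^3
[Bi³⁺] = 5.73×10⁻¹⁹ / (5.49×10⁻²)^3 = 3.46×10⁻¹⁵
[Bi³⁺] = 3.46×10⁻¹⁵ M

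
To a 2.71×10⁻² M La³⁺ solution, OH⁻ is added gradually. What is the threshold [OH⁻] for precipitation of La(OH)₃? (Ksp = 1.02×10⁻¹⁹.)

Precipitation begins when Q = Ksp.
La(OH)₃(s) ⇌ La³⁺(aq) + 3 OH⁻(aq)
Ksp = [La³⁺][OH⁻]^3 = [OH⁻]^3(2.71×10⁻²)
[OH⁻]^3 = 1.02×10⁻¹⁹ / (2.71×10⁻²) = 3.76×10⁻¹⁸
[OH⁻] = 1.56×10⁻⁶ M

1.56×10⁻⁶ M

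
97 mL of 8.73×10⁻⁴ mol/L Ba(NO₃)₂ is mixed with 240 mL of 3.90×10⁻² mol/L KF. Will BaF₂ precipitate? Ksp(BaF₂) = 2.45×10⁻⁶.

The combined volume is 337 mL.
[Ba²⁺] = (8.73×10⁻⁴)(97)/337 = 2.51×10⁻⁴ mol/L
[F⁻] = (3.90×10⁻²)(240)/337 = 2.78×10⁻² mol/L
Q = [Ba²⁺][F⁻]^2 = 1.94×10⁻⁷
Q < Ksp (1.94×10⁻⁷ vs 2.45×10⁻⁶); the solution remains unsaturated and no precipitate forms.

No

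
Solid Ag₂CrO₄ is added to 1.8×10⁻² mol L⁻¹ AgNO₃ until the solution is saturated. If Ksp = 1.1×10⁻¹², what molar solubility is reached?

Ag₂CrO₄(s) ⇌ 2 Ag⁺(aq) + CrO₄²⁻(aq)
Ag⁺ is already present at 1.8×10⁻² mol L⁻¹. If s mol/L of Ag₂CrO₄ dissolves, [CrO₄²⁻] = s while [Ag⁺] ≈ 1.8×10⁻² mol L⁻¹.
Ksp = [Ag⁺]^2[CrO₄²⁻] = (1.8×10⁻²)^2s
s = 1.1×10⁻¹² / (1.8×10⁻²)^2 = 3.4×10⁻⁹
s = 3.4×10⁻⁹ mol L⁻¹

3.4×10⁻⁹ M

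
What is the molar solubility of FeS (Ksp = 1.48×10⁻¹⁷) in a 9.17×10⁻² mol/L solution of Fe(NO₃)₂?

1.61×10⁻¹⁶ M

FeS(s) ⇌ Fe²⁺(aq) + S²⁻(aq)
Fe²⁺ is already present at 9.17×10⁻² mol/L. If s mol/L of FeS dissolves, [S²⁻] = s while [Fe²⁺] ≈ 9.17×10⁻² mol/L.
Ksp = [Fe²⁺][S²⁻] = (9.17×10⁻²)s
s = 1.48×10⁻¹⁷ / (9.17×10⁻²) = 1.61×10⁻¹⁶
s = 1.61×10⁻¹⁶ mol/L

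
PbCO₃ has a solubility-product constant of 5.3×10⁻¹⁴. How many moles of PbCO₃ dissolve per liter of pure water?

2.3×10⁻⁷ M

PbCO₃(s) ⇌ Pb²⁺(aq) + CO₃²⁻(aq)
If s mol/L of PbCO₃ dissolves, [Pb²⁺] = s and [CO₃²⁻] = s.
Ksp = [Pb²⁺][CO₃²⁻] = s · s = s^2
s^2 = 5.3×10⁻¹⁴
Taking the 2nd root, s = 2.3×10⁻⁷ mol/L.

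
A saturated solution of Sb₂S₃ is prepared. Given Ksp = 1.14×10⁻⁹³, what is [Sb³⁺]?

2.02×10⁻¹⁹ M

Sb₂S₃(s) ⇌ 2 Sb³⁺(aq) + 3 S²⁻(aq)
Call the molar solubility s, so that [Sb³⁺] = 2s and [S²⁻] = 3s.
Ksp = [Sb³⁺]^2[S²⁻]^3 = (2s)^2 · (3s)^3 = 108s^5 = 1.14×10⁻⁹³
s = 1.01×10⁻¹⁹ M
[Sb³⁺] = 2s = 2.02×10⁻¹⁹ M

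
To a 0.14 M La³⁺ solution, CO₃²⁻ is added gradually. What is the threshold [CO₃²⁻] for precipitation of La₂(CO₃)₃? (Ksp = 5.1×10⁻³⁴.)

The threshold for precipitation is Q = Ksp.
La₂(CO₃)₃(s) ⇌ 2 La³⁺(aq) + 3 CO₃²⁻(aq)
Ksp = [La³⁺]^2[CO₃²⁻]^3 = [CO₃²⁻]^3(0.14)^2
[CO₃²⁻]^3 = 5.1×10⁻³⁴ / (0.14)^2 = 2.6×10⁻³²
[CO₃²⁻] = 3.0×10⁻¹¹ M

3.0×10⁻¹¹ M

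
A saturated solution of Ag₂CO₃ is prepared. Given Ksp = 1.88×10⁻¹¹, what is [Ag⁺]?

Ag₂CO₃(s) ⇌ 2 Ag⁺(aq) + CO₃²⁻(aq)
With molar solubility s: [Ag⁺] = 2s, [CO₃²⁻] = s.
Ksp = [Ag⁺]^2[CO₃²⁻] = (2s)^2 · s = 4s^3 = 1.88×10⁻¹¹
s = 1.68×10⁻⁴ M
[Ag⁺] = 2s = 3.35×10⁻⁴ M

3.35×10⁻⁴ M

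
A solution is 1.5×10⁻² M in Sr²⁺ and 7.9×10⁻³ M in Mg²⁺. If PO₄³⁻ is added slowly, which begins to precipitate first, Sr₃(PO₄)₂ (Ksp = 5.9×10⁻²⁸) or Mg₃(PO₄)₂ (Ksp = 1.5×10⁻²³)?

Sr₃(PO₄)₂

A salt starts to precipitate once the ion product Q reaches its Ksp.
For Sr₃(PO₄)₂: [PO₄³⁻] = (Ksp/[Sr²⁺]^3)^(1/2) = 1.3×10⁻¹¹ M
For Mg₃(PO₄)₂: [PO₄³⁻] = (Ksp/[Mg²⁺]^3)^(1/2) = 5.5×10⁻⁹ M
The smaller threshold [PO₄³⁻] is reached first, so Sr₃(PO₄)₂ precipitates first.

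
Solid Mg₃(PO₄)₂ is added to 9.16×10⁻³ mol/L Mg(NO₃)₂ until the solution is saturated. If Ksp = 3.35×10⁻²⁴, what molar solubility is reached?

Mg₃(PO₄)₂(s) ⇌ 3 Mg²⁺(aq) + 2 PO₄³⁻(aq)
Mg²⁺ is already present at 9.16×10⁻³ mol/L. If s mol/L of Mg₃(PO₄)₂ dissolves, [PO₄³⁻] = 2s while [Mg²⁺] ≈ 9.16×10⁻³ mol/L.
Ksp = [Mg²⁺]^3[PO₄³⁻]^2 = (9.16×10⁻³)^3(2s)^2
(2s)^2 = 3.35×10⁻²⁴ / (9.16×10⁻³)^3 = 4.36×10⁻¹⁸
s = 1.04×10⁻⁹ mol/L

1.04×10⁻⁹ M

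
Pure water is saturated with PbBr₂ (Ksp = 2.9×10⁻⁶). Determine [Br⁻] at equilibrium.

1.8×10⁻² M

PbBr₂(s) ⇌ Pb²⁺(aq) + 2 Br⁻(aq)
If s mol/L of PbBr₂ dissolves, [Pb²⁺] = s and [Br⁻] = 2s.
Ksp = [Pb²⁺][Br⁻]^2 = s · (2s)^2 = 4s^3 = 2.9×10⁻⁶
s = 9.0×10⁻³ mol/L
[Br⁻] = 2s = 1.8×10⁻² mol/L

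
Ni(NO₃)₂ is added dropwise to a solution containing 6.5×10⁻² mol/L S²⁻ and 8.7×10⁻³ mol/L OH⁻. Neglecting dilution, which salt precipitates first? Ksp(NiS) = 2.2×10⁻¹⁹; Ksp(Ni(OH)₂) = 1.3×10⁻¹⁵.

NiS

Precipitation begins when Q = Ksp.
For NiS: [Ni²⁺] = (Ksp/[S²⁻]) = 3.4×10⁻¹⁸ mol/L
For Ni(OH)₂: [Ni²⁺] = (Ksp/[OH⁻]^2) = 1.7×10⁻¹¹ mol/L
NiS requires the lower [Ni²⁺], so it precipitates first.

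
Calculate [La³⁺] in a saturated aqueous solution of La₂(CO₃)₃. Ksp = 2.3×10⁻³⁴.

1.5×10⁻⁷ M

La₂(CO₃)₃(s) ⇌ 2 La³⁺(aq) + 3 CO₃²⁻(aq)
With molar solubility s: [La³⁺] = 2s, [CO₃²⁻] = 3s.
Ksp = [La³⁺]^2[CO₃²⁻]^3 = (2s)^2 · (3s)^3 = 108s^5 = 2.3×10⁻³⁴
s = 7.3×10⁻⁸ mol L⁻¹
[La³⁺] = 2s = 1.5×10⁻⁷ mol L⁻¹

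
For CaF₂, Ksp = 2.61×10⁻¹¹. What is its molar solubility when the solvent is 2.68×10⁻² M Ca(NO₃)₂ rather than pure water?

1.56×10⁻⁵ M

CaF₂(s) ⇌ Ca²⁺(aq) + 2 F⁻(aq)
The solution already contains Ca²⁺ at 2.68×10⁻² M. Let s be the molar solubility of CaF₂.
[Ca²⁺] ≈ 2.68×10⁻² M (common ion dominates); [F⁻] = 2s.
Ksp = [Ca²⁺][F⁻]^2 = (2.68×10⁻²)(2s)^2
(2s)^2 = 2.61×10⁻¹¹ / (2.68×10⁻²) = 9.74×10⁻¹⁰
s = 1.56×10⁻⁵ M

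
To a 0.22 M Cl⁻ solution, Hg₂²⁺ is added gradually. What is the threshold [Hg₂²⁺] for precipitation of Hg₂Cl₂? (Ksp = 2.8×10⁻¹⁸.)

Each salt precipitates once Q = Ksp for that salt.
Hg₂Cl₂(s) ⇌ Hg₂²⁺(aq) + 2 Cl⁻(aq)
Ksp = [Hg₂²⁺][Cl⁻]^2 = [Hg₂²⁺](0.22)^2
[Hg₂²⁺] = 2.8×10⁻¹⁸ / (0.22)^2 = 5.8×10⁻¹⁷
[Hg₂²⁺] = 5.8×10⁻¹⁷ M

5.8×10⁻¹⁷ M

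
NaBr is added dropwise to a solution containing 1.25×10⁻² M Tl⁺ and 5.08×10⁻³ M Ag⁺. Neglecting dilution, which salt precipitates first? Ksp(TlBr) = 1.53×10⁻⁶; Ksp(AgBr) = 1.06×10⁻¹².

AgBr

The threshold for precipitation is Q = Ksp.
For TlBr: [Br⁻] = (Ksp/[Tl⁺]) = 1.22×10⁻⁴ M
For AgBr: [Br⁻] = (Ksp/[Ag⁺]) = 2.09×10⁻¹⁰ M
AgBr requires the lower [Br⁻], so it precipitates first.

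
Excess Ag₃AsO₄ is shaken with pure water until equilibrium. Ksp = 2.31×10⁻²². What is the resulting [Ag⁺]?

Ag₃AsO₄(s) ⇌ 3 Ag⁺(aq) + AsO₄³⁻(aq)
If s mol/L of Ag₃AsO₄ dissolves, [Ag⁺] = 3s and [AsO₄³⁻] = s.
Ksp = [Ag⁺]^3[AsO₄³⁻] = (3s)^3 · s = 27s^4 = 2.31×10⁻²²
s = 1.71×10⁻⁶ mol L⁻¹
[Ag⁺] = 3s = 5.13×10⁻⁶ mol L⁻¹

5.13×10⁻⁶ M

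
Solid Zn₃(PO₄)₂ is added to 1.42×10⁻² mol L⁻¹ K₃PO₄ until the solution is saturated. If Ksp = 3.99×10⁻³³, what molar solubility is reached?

9.02×10⁻¹¹ M

Zn₃(PO₄)₂(s) ⇌ 3 Zn²⁺(aq) + 2 PO₄³⁻(aq)
The solution already contains PO₄³⁻ at 1.42×10⁻² mol L⁻¹. Let s be the molar solubility of Zn₃(PO₄)₂.
[PO₄³⁻] ≈ 1.42×10⁻² mol L⁻¹ (common ion dominates); [Zn²⁺] = 3s.
Ksp = [Zn²⁺]^3[PO₄³⁻]^2 = (3s)^3(1.42×10⁻²)^2
(3s)^3 = 3.99×10⁻³³ / (1.42×10⁻²)^2 = 1.98×10⁻²⁹
s = 9.02×10⁻¹¹ mol L⁻¹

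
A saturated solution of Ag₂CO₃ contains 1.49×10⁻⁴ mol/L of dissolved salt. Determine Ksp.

Ksp = 1.32×10⁻¹¹

Ag₂CO₃(s) ⇌ 2 Ag⁺(aq) + CO₃²⁻(aq)
Let s be the molar solubility. Then [Ag⁺] = 2s and [CO₃²⁻] = s.
Ksp = [Ag⁺]^2[CO₃²⁻] = (2s)^2 · s = 4s^3
Ksp = 4 × (1.49×10⁻⁴)^3 = 1.32×10⁻¹¹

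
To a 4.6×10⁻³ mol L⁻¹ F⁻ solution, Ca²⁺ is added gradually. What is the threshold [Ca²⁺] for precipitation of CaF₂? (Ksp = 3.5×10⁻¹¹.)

1.7×10⁻⁶ M

The threshold for precipitation is Q = Ksp.
CaF₂(s) ⇌ Ca²⁺(aq) + 2 F⁻(aq)
Ksp = [Ca²⁺][F⁻]^2 = [Ca²⁺](4.6×10⁻³)^2
[Ca²⁺] = 3.5×10⁻¹¹ / (4.6×10⁻³)^2 = 1.7×10⁻⁶
[Ca²⁺] = 1.7×10⁻⁶ mol L⁻¹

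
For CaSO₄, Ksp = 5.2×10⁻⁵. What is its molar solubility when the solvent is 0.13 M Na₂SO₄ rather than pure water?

4.0×10⁻⁴ M

CaSO₄(s) ⇌ Ca²⁺(aq) + SO₄²⁻(aq)
With SO₄²⁻ already at 0.13 M and s small, take [SO₄²⁻] ≈ 0.13 M and [Ca²⁺] = s.
Ksp = [Ca²⁺][SO₄²⁻] = s(0.13)
s = 5.2×10⁻⁵ / (0.13) = 4.0×10⁻⁴
s = 4.0×10⁻⁴ M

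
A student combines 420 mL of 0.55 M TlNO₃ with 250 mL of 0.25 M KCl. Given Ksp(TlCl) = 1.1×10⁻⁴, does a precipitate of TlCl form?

Yes

The combined volume is 670 mL.
[Tl⁺] = (0.55)(420)/670 = 0.34 M
[Cl⁻] = (0.25)(250)/670 = 9.3×10⁻² M
Q = [Tl⁺][Cl⁻] = 3.2×10⁻²
Q = 3.2×10⁻² > Ksp = 1.1×10⁻⁴, so the solution is supersaturated and TlCl precipitates.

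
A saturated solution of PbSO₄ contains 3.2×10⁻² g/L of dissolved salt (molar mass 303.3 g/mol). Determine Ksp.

Ksp = 1.1×10⁻⁸

Convert to molarity: s = 3.2×10⁻² / 303.3 = 1.055×10⁻⁴ mol/L
PbSO₄(s) ⇌ Pb²⁺(aq) + SO₄²⁻(aq)
With molar solubility s: [Pb²⁺] = s, [SO₄²⁻] = s.
Ksp = [Pb²⁺][SO₄²⁻] = s · s = s^2
Ksp = (1.055×10⁻⁴)^2 = 1.1×10⁻⁸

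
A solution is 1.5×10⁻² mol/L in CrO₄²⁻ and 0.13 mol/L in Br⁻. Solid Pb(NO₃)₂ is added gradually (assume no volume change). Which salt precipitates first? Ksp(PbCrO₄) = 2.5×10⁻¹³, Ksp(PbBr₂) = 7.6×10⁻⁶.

PbCrO₄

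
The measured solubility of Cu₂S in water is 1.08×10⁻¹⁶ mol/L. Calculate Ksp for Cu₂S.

Ksp = 5.04×10⁻⁴⁸

Cu₂S(s) ⇌ 2 Cu⁺(aq) + S²⁻(aq)
If s mol/L of Cu₂S dissolves, [Cu⁺] = 2s and [S²⁻] = s.
Ksp = [Cu⁺]^2[S²⁻] = (2s)^2 · s = 4s^3
Ksp = 4 × (1.08×10⁻¹⁶)^3 = 5.04×10⁻⁴⁸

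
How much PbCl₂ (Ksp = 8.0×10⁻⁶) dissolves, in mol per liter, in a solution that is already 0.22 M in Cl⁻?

PbCl₂(s) ⇌ Pb²⁺(aq) + 2 Cl⁻(aq)
Let s be the solubility of PbCl₂ here. The common ion gives [Cl⁻] ≈ 0.22 M, and [Pb²⁺] = s.
Ksp = [Pb²⁺][Cl⁻]^2 = s(0.22)^2
s = 8.0×10⁻⁶ / (0.22)^2 = 1.7×10⁻⁴
s = 1.7×10⁻⁴ M

1.7×10⁻⁴ M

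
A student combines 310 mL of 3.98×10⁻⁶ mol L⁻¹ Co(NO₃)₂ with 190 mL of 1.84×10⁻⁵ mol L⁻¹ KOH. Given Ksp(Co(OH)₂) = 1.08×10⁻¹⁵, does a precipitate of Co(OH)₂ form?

After mixing, V = 310 mL + 190 mL = 500 mL.
[Co²⁺] = (3.98×10⁻⁶)(310)/500 = 2.47×10⁻⁶ mol L⁻¹
[OH⁻] = (1.84×10⁻⁵)(190)/500 = 6.99×10⁻⁶ mol L⁻¹
Q = [Co²⁺][OH⁻]^2 = 1.21×10⁻¹⁶
Q < Ksp (1.21×10⁻¹⁶ vs 1.08×10⁻¹⁵); the solution remains unsaturated and no precipitate forms.

No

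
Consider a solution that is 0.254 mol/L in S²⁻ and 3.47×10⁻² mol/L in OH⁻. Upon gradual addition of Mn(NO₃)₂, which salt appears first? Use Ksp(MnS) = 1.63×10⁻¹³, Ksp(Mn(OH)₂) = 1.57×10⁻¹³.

MnS

Each salt precipitates once Q = Ksp for that salt.
For MnS: [Mn²⁺] = (Ksp/[S²⁻]) = 6.42×10⁻¹³ mol/L
For Mn(OH)₂: [Mn²⁺] = (Ksp/[OH⁻]^2) = 1.30×10⁻¹⁰ mol/L
The smaller threshold [Mn²⁺] is reached first, so MnS precipitates first.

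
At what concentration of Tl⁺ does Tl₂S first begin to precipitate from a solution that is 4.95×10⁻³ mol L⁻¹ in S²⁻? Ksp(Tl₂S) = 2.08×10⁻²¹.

Each salt precipitates once Q = Ksp for that salt.
Tl₂S(s) ⇌ 2 Tl⁺(aq) + S²⁻(aq)
Ksp = [Tl⁺]^2[S²⁻] = [Tl⁺]^2(4.95×10⁻³)
[Tl⁺]^2 = 2.08×10⁻²¹ / (4.95×10⁻³) = 4.20×10⁻¹⁹
[Tl⁺] = 6.48×10⁻¹⁰ mol L⁻¹

6.48×10⁻¹⁰ M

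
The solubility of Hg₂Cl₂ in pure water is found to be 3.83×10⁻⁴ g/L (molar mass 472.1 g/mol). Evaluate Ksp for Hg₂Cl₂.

Ksp = 2.14×10⁻¹⁸

s = (3.83×10⁻⁴ g L⁻¹)/(472.1 g mol⁻¹) = 8.1127×10⁻⁷ M
Hg₂Cl₂(s) ⇌ Hg₂²⁺(aq) + 2 Cl⁻(aq)
Let s be the molar solubility. Then [Hg₂²⁺] = s and [Cl⁻] = 2s.
Ksp = [Hg₂²⁺][Cl⁻]^2 = s · (2s)^2 = 4s^3
Ksp = 4 × (8.1127×10⁻⁷)^3 = 2.14×10⁻¹⁸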